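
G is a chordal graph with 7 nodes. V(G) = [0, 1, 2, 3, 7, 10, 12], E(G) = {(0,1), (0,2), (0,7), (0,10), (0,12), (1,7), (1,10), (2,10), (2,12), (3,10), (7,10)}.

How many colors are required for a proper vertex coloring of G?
χ(G) = 4

Clique number ω(G) = 4 (lower bound: χ ≥ ω).
The clique on [0, 1, 7, 10] has size 4, forcing χ ≥ 4, and the coloring below uses 4 colors, so χ(G) = 4.
A valid 4-coloring: color 1: [0, 3]; color 2: [10, 12]; color 3: [2, 7]; color 4: [1].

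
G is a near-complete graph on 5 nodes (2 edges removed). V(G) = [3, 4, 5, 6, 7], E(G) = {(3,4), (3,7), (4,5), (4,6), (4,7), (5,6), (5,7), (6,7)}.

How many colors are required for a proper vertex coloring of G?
Clique number ω(G) = 4 (lower bound: χ ≥ ω).
The clique on [4, 5, 6, 7] has size 4, forcing χ ≥ 4, and the coloring below uses 4 colors, so χ(G) = 4.
A valid 4-coloring: color 1: [4]; color 2: [7]; color 3: [3, 6]; color 4: [5].

χ(G) = 4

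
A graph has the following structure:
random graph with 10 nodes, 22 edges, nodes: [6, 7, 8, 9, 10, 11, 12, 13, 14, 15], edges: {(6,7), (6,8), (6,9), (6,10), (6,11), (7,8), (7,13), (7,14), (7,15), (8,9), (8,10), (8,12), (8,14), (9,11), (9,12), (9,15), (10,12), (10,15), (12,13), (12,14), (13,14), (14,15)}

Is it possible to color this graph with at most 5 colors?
A valid 5-coloring: color 1: [8, 11, 13, 15]; color 2: [7, 12]; color 3: [6, 14]; color 4: [9, 10].
(χ(G) = 4 ≤ 5.)

Yes, G is 5-colorable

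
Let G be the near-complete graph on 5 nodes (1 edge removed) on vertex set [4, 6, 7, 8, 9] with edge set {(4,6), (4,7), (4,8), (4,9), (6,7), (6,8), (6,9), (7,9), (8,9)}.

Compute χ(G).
Clique number ω(G) = 4 (lower bound: χ ≥ ω).
The clique on [4, 6, 8, 9] has size 4, forcing χ ≥ 4, and the coloring below uses 4 colors, so χ(G) = 4.
A valid 4-coloring: color 1: [9]; color 2: [6]; color 3: [4]; color 4: [7, 8].

χ(G) = 4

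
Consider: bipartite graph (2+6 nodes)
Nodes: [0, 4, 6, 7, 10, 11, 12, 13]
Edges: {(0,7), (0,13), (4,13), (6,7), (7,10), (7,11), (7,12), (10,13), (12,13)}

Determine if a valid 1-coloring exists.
Edge (4,13) forces its endpoints to differ, so 1 color is not enough.

No, G is not 1-colorable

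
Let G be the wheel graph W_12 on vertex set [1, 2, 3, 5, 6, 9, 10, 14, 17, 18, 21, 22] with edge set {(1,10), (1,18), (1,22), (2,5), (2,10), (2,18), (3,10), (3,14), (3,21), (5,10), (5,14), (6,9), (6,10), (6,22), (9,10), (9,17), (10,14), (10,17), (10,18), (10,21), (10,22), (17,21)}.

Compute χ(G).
χ(G) = 4

Clique number ω(G) = 3 (lower bound: χ ≥ ω).
Odd cycle [21, 17, 9, 6, 22, 1, 18, 2, 5, 14, 3] needs 3 colors (χ ≥ 3).
Vertex 10 is adjacent to every vertex of [1, 2, 3, 5, 6, 9, 14, 17, 18, 21, 22], which already need 3 colors among themselves, so 10 needs a new color (χ ≥ 4).
The coloring below uses 4 colors, so χ(G) = 4.
A valid 4-coloring: color 1: [10]; color 2: [9, 14, 18, 21, 22]; color 3: [1, 2, 3, 6, 17]; color 4: [5].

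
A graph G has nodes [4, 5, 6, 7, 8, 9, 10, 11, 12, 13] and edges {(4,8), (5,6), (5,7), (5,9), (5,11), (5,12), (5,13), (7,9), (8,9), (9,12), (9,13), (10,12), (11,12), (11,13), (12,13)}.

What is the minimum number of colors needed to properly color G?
χ(G) = 4

Clique number ω(G) = 4 (lower bound: χ ≥ ω).
The clique on [5, 9, 12, 13] has size 4, forcing χ ≥ 4, and the coloring below uses 4 colors, so χ(G) = 4.
A valid 4-coloring: color 1: [5, 8, 10]; color 2: [4, 6, 7, 12]; color 3: [9, 11]; color 4: [13].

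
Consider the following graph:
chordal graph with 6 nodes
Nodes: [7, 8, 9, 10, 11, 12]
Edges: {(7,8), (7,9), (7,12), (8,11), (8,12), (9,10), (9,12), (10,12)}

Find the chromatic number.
χ(G) = 3

Clique number ω(G) = 3 (lower bound: χ ≥ ω).
The clique on [7, 8, 12] has size 3, forcing χ ≥ 3, and the coloring below uses 3 colors, so χ(G) = 3.
A valid 3-coloring: color 1: [11, 12]; color 2: [8, 9]; color 3: [7, 10].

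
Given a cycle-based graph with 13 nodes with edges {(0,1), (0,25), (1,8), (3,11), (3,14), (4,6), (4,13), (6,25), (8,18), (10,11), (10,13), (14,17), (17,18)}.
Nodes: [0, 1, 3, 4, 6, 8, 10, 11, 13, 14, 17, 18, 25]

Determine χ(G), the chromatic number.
χ(G) = 3

Clique number ω(G) = 2 (lower bound: χ ≥ ω).
Odd cycle [4, 6, 25, 0, 1, 8, 18, 17, 14, 3, 11, 10, 13] needs 3 colors (χ ≥ 3).
The coloring below uses 3 colors, so χ(G) = 3.
A valid 3-coloring: color 1: [1, 4, 10, 14, 18, 25]; color 2: [0, 3, 6, 8, 13, 17]; color 3: [11].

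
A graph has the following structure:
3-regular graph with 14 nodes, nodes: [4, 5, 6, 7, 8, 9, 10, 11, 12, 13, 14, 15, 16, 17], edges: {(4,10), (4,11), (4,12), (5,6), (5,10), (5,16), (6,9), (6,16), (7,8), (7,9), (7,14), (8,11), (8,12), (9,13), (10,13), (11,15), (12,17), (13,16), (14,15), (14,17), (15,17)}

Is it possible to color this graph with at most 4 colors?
A valid 4-coloring: color 1: [4, 6, 7, 13, 15]; color 2: [9, 10, 11, 12, 14, 16]; color 3: [5, 8, 17].
(χ(G) = 3 ≤ 4.)

Yes, G is 4-colorable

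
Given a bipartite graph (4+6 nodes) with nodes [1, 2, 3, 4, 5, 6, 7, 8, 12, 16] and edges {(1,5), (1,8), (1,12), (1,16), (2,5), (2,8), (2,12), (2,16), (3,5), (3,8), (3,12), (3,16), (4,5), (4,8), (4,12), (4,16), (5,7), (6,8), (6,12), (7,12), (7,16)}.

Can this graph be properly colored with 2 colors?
A valid 2-coloring: color 1: [5, 8, 12, 16]; color 2: [1, 2, 3, 4, 6, 7].
(χ(G) = 2 ≤ 2.)

Yes, G is 2-colorable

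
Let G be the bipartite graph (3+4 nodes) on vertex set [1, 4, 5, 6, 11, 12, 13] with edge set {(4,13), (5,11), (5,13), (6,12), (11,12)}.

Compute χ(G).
Clique number ω(G) = 2 (lower bound: χ ≥ ω).
The graph is bipartite (no odd cycle), so 2 colors suffice: χ(G) = 2.
A valid 2-coloring: color 1: [1, 6, 11, 13]; color 2: [4, 5, 12].

χ(G) = 2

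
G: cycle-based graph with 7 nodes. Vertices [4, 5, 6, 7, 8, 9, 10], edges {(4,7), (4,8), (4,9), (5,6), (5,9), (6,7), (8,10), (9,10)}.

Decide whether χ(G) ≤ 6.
A valid 6-coloring: color 1: [6, 8, 9]; color 2: [4, 5, 10]; color 3: [7].
(χ(G) = 3 ≤ 6.)

Yes, G is 6-colorable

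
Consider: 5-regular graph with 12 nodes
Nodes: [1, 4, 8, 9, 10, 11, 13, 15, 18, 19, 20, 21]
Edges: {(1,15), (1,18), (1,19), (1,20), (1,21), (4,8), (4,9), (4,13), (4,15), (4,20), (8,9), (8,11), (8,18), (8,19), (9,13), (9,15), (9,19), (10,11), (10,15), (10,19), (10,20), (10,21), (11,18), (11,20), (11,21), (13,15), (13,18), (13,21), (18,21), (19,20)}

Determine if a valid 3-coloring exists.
The clique on vertices [4, 9, 13, 15] has size 4 > 3, so it alone needs 4 colors.

No, G is not 3-colorable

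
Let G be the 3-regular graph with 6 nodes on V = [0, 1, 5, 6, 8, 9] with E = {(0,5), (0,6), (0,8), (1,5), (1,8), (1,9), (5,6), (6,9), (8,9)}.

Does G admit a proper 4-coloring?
Yes, G is 4-colorable

A valid 4-coloring: color 1: [5, 8]; color 2: [0, 9]; color 3: [1, 6].
(χ(G) = 3 ≤ 4.)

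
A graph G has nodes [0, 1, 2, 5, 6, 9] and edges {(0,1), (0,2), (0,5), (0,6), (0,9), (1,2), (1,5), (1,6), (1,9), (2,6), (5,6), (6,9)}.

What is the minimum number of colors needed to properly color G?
Clique number ω(G) = 4 (lower bound: χ ≥ ω).
The clique on [0, 1, 6, 9] has size 4, forcing χ ≥ 4, and the coloring below uses 4 colors, so χ(G) = 4.
A valid 4-coloring: color 1: [6]; color 2: [0]; color 3: [1]; color 4: [2, 5, 9].

χ(G) = 4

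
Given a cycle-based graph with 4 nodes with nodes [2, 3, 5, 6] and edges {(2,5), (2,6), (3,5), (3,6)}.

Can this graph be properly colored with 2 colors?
Yes, G is 2-colorable

A valid 2-coloring: color 1: [5, 6]; color 2: [2, 3].
(χ(G) = 2 ≤ 2.)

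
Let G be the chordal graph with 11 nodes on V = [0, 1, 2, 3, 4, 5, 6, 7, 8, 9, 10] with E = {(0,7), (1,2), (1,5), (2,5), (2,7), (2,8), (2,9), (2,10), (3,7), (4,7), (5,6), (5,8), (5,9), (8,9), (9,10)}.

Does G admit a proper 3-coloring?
The clique on vertices [2, 5, 8, 9] has size 4 > 3, so it alone needs 4 colors.

No, G is not 3-colorable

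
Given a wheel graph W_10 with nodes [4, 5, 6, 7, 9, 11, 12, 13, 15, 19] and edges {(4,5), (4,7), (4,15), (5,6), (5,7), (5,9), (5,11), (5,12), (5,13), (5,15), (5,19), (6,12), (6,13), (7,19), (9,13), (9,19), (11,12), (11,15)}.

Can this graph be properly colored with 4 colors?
Yes, G is 4-colorable

A valid 4-coloring: color 1: [5]; color 2: [4, 6, 11, 19]; color 3: [7, 12, 13, 15]; color 4: [9].
(χ(G) = 4 ≤ 4.)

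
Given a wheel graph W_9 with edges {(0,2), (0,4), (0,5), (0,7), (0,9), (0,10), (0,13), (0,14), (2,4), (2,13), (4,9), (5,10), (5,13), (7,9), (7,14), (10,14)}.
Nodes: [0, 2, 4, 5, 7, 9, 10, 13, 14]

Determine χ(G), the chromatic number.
Clique number ω(G) = 3 (lower bound: χ ≥ ω).
The clique on [0, 2, 4] has size 3, forcing χ ≥ 3, and the coloring below uses 3 colors, so χ(G) = 3.
A valid 3-coloring: color 1: [0]; color 2: [4, 7, 10, 13]; color 3: [2, 5, 9, 14].

χ(G) = 3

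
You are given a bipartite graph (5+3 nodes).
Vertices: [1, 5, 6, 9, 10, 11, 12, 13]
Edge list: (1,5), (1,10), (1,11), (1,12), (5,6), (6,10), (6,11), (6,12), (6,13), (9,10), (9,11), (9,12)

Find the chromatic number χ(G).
Clique number ω(G) = 2 (lower bound: χ ≥ ω).
The graph is bipartite (no odd cycle), so 2 colors suffice: χ(G) = 2.
A valid 2-coloring: color 1: [1, 6, 9]; color 2: [5, 10, 11, 12, 13].

χ(G) = 2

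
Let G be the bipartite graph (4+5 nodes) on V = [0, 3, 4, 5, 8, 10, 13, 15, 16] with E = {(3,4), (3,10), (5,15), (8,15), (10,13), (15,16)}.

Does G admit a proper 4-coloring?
A valid 4-coloring: color 1: [0, 3, 13, 15]; color 2: [4, 5, 8, 10, 16].
(χ(G) = 2 ≤ 4.)

Yes, G is 4-colorable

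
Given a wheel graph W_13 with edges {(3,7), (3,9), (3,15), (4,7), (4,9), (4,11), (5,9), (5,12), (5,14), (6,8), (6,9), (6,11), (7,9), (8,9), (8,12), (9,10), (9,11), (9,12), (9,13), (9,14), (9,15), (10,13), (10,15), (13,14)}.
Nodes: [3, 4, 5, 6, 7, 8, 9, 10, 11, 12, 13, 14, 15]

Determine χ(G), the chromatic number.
Clique number ω(G) = 3 (lower bound: χ ≥ ω).
The clique on [3, 9, 15] has size 3, forcing χ ≥ 3, and the coloring below uses 3 colors, so χ(G) = 3.
A valid 3-coloring: color 1: [9]; color 2: [5, 7, 8, 11, 13, 15]; color 3: [3, 4, 6, 10, 12, 14].

χ(G) = 3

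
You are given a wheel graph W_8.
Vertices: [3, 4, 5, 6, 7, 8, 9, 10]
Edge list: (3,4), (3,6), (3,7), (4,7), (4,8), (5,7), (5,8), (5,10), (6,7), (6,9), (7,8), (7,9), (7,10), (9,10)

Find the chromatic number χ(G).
χ(G) = 4

Clique number ω(G) = 3 (lower bound: χ ≥ ω).
Odd cycle [8, 5, 10, 9, 6, 3, 4] needs 3 colors (χ ≥ 3).
Vertex 7 is adjacent to every vertex of [3, 4, 5, 6, 8, 9, 10], which already need 3 colors among themselves, so 7 needs a new color (χ ≥ 4).
The coloring below uses 4 colors, so χ(G) = 4.
A valid 4-coloring: color 1: [7]; color 2: [3, 8, 10]; color 3: [4, 5, 9]; color 4: [6].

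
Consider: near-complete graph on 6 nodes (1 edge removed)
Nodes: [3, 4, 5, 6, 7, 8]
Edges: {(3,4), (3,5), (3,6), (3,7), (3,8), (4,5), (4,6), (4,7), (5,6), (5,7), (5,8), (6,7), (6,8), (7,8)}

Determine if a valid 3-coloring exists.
No, G is not 3-colorable

The clique on vertices [3, 5, 6, 7, 8] has size 5 > 3, so it alone needs 5 colors.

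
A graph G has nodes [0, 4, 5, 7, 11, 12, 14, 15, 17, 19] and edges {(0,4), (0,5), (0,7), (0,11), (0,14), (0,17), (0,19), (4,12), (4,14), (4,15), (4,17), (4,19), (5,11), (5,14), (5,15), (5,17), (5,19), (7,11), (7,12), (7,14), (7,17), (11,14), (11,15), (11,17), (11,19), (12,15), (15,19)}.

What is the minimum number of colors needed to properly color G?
Clique number ω(G) = 4 (lower bound: χ ≥ ω).
The clique on [0, 5, 11, 17] has size 4, forcing χ ≥ 4, and the coloring below uses 4 colors, so χ(G) = 4.
A valid 4-coloring: color 1: [4, 11]; color 2: [0, 15]; color 3: [5, 7]; color 4: [12, 14, 17, 19].

χ(G) = 4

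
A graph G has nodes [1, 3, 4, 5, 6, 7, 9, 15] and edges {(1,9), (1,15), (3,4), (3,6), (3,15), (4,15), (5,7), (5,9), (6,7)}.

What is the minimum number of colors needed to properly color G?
χ(G) = 3

Clique number ω(G) = 3 (lower bound: χ ≥ ω).
The clique on [3, 4, 15] has size 3, forcing χ ≥ 3, and the coloring below uses 3 colors, so χ(G) = 3.
A valid 3-coloring: color 1: [1, 3, 7]; color 2: [6, 9, 15]; color 3: [4, 5].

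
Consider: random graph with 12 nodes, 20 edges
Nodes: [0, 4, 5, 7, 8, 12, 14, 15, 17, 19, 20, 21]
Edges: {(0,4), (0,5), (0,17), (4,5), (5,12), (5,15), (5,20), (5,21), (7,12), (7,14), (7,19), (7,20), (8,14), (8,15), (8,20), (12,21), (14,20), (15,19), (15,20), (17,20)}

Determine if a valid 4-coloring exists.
A valid 4-coloring: color 1: [0, 19, 20, 21]; color 2: [5, 7, 8, 17]; color 3: [4, 12, 14, 15].
(χ(G) = 3 ≤ 4.)

Yes, G is 4-colorable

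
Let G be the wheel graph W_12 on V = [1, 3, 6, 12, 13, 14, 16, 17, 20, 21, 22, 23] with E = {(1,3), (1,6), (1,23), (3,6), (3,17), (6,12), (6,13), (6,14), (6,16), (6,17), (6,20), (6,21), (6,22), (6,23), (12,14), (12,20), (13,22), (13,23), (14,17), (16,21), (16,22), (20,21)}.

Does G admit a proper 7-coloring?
A valid 7-coloring: color 1: [6]; color 2: [12, 17, 21, 22, 23]; color 3: [3, 13, 14, 16, 20]; color 4: [1].
(χ(G) = 4 ≤ 7.)

Yes, G is 7-colorable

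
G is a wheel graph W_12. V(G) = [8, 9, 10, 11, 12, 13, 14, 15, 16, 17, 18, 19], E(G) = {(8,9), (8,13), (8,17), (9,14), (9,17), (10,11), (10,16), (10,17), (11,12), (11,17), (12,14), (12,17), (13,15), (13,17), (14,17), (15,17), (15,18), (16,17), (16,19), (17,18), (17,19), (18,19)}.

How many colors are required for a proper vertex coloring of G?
χ(G) = 4

Clique number ω(G) = 3 (lower bound: χ ≥ ω).
Odd cycle [10, 11, 12, 14, 9, 8, 13, 15, 18, 19, 16] needs 3 colors (χ ≥ 3).
Vertex 17 is adjacent to every vertex of [8, 9, 10, 11, 12, 13, 14, 15, 16, 18, 19], which already need 3 colors among themselves, so 17 needs a new color (χ ≥ 4).
The coloring below uses 4 colors, so χ(G) = 4.
A valid 4-coloring: color 1: [17]; color 2: [9, 10, 12, 13, 19]; color 3: [8, 11, 14, 15, 16]; color 4: [18].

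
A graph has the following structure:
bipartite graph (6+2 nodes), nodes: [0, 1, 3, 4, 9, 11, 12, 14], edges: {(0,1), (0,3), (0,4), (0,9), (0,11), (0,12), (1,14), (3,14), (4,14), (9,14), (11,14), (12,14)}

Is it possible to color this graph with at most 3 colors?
Yes, G is 3-colorable

A valid 3-coloring: color 1: [0, 14]; color 2: [1, 3, 4, 9, 11, 12].
(χ(G) = 2 ≤ 3.)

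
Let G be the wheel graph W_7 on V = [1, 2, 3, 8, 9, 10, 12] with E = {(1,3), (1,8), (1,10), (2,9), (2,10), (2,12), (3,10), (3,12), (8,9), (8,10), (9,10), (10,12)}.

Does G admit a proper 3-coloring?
Yes, G is 3-colorable

A valid 3-coloring: color 1: [10]; color 2: [2, 3, 8]; color 3: [1, 9, 12].
(χ(G) = 3 ≤ 3.)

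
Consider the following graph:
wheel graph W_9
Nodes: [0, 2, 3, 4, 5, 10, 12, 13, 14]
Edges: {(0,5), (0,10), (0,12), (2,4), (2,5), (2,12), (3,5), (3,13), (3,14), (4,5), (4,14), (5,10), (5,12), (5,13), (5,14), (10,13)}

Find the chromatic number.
Clique number ω(G) = 3 (lower bound: χ ≥ ω).
The clique on [0, 5, 10] has size 3, forcing χ ≥ 3, and the coloring below uses 3 colors, so χ(G) = 3.
A valid 3-coloring: color 1: [5]; color 2: [3, 4, 10, 12]; color 3: [0, 2, 13, 14].

χ(G) = 3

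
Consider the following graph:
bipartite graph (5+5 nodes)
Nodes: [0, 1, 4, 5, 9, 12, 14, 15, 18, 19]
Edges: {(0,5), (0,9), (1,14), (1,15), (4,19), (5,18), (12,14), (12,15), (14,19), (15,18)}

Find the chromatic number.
Clique number ω(G) = 2 (lower bound: χ ≥ ω).
The graph is bipartite (no odd cycle), so 2 colors suffice: χ(G) = 2.
A valid 2-coloring: color 1: [4, 5, 9, 14, 15]; color 2: [0, 1, 12, 18, 19].

χ(G) = 2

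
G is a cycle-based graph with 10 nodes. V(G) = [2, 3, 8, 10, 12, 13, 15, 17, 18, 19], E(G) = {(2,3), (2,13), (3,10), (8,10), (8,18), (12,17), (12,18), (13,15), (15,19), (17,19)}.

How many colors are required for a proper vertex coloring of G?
χ(G) = 2

Clique number ω(G) = 2 (lower bound: χ ≥ ω).
The graph is bipartite (no odd cycle), so 2 colors suffice: χ(G) = 2.
A valid 2-coloring: color 1: [3, 8, 12, 13, 19]; color 2: [2, 10, 15, 17, 18].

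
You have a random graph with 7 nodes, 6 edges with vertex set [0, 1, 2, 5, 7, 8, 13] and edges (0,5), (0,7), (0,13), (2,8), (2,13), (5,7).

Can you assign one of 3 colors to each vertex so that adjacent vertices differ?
A valid 3-coloring: color 1: [0, 1, 2]; color 2: [5, 8, 13]; color 3: [7].
(χ(G) = 3 ≤ 3.)

Yes, G is 3-colorable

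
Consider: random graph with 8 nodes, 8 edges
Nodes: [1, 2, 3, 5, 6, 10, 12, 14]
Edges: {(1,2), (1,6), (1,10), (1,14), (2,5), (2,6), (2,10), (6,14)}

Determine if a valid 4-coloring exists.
A valid 4-coloring: color 1: [2, 3, 12, 14]; color 2: [1, 5]; color 3: [6, 10].
(χ(G) = 3 ≤ 4.)

Yes, G is 4-colorable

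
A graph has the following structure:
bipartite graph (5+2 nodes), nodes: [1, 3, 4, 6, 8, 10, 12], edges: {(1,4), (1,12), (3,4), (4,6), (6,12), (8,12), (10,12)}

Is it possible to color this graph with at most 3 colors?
A valid 3-coloring: color 1: [4, 12]; color 2: [1, 3, 6, 8, 10].
(χ(G) = 2 ≤ 3.)

Yes, G is 3-colorable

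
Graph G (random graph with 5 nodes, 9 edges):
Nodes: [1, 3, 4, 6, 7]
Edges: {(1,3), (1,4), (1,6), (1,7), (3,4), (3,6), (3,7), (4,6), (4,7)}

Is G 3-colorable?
No, G is not 3-colorable

The clique on vertices [1, 3, 4, 6] has size 4 > 3, so it alone needs 4 colors.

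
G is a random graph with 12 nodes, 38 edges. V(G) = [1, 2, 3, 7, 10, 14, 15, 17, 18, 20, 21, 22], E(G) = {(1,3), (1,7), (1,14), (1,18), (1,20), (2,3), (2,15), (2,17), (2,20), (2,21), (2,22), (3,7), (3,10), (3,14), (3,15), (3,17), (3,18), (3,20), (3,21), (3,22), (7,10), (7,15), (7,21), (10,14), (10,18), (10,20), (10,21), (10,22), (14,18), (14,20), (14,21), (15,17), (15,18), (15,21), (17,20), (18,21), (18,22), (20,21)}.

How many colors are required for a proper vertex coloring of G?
χ(G) = 5

Clique number ω(G) = 5 (lower bound: χ ≥ ω).
The clique on [3, 10, 14, 18, 21] has size 5, forcing χ ≥ 5, and the coloring below uses 5 colors, so χ(G) = 5.
A valid 5-coloring: color 1: [3]; color 2: [1, 17, 21, 22]; color 3: [7, 18, 20]; color 4: [2, 10]; color 5: [14, 15].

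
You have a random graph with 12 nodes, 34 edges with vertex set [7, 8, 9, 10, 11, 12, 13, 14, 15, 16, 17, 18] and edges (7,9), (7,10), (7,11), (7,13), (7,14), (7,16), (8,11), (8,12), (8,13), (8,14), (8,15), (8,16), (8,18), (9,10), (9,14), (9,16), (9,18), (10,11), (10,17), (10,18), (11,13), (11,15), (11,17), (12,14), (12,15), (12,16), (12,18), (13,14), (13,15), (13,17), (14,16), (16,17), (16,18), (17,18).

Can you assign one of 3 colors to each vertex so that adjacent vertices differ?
The clique on vertices [7, 9, 14, 16] has size 4 > 3, so it alone needs 4 colors.

No, G is not 3-colorable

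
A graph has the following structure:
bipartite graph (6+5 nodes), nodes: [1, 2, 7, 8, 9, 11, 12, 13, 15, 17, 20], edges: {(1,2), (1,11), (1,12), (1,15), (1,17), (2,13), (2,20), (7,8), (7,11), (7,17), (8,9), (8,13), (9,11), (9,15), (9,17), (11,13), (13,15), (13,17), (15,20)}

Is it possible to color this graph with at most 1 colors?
No, G is not 1-colorable

Edge (1,2) forces its endpoints to differ, so 1 color is not enough.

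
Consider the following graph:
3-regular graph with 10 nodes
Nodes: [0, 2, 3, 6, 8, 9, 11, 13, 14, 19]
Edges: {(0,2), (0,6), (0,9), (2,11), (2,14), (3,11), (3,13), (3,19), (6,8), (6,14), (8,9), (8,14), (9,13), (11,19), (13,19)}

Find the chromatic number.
Clique number ω(G) = 3 (lower bound: χ ≥ ω).
The clique on [3, 11, 19] has size 3, forcing χ ≥ 3, and the coloring below uses 3 colors, so χ(G) = 3.
A valid 3-coloring: color 1: [0, 11, 13, 14]; color 2: [2, 6, 9, 19]; color 3: [3, 8].

χ(G) = 3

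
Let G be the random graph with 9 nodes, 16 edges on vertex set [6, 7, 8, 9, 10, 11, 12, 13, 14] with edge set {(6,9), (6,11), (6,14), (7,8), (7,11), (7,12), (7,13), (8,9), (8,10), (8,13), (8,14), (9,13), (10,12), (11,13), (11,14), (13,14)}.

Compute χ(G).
Clique number ω(G) = 3 (lower bound: χ ≥ ω).
The clique on [8, 9, 13] has size 3, forcing χ ≥ 3, and the coloring below uses 3 colors, so χ(G) = 3.
A valid 3-coloring: color 1: [6, 10, 13]; color 2: [8, 11, 12]; color 3: [7, 9, 14].

χ(G) = 3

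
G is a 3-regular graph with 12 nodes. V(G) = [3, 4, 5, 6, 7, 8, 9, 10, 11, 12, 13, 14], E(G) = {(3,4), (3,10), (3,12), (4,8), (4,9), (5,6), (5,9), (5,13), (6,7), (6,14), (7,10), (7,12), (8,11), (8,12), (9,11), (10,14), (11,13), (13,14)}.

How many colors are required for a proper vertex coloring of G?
Clique number ω(G) = 2 (lower bound: χ ≥ ω).
Odd cycle [9, 5, 6, 7, 12, 3, 4] needs 3 colors (χ ≥ 3).
The coloring below uses 3 colors, so χ(G) = 3.
A valid 3-coloring: color 1: [3, 5, 7, 8, 14]; color 2: [4, 6, 10, 11, 12]; color 3: [9, 13].

χ(G) = 3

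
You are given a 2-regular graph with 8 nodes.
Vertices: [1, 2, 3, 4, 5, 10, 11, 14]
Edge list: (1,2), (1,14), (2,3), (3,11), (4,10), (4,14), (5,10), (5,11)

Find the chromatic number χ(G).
Clique number ω(G) = 2 (lower bound: χ ≥ ω).
The graph is bipartite (no odd cycle), so 2 colors suffice: χ(G) = 2.
A valid 2-coloring: color 1: [1, 3, 4, 5]; color 2: [2, 10, 11, 14].

χ(G) = 2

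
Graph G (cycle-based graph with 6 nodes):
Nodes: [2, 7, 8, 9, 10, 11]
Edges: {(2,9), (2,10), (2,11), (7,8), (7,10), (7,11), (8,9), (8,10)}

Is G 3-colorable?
A valid 3-coloring: color 1: [2, 8]; color 2: [7, 9]; color 3: [10, 11].
(χ(G) = 3 ≤ 3.)

Yes, G is 3-colorable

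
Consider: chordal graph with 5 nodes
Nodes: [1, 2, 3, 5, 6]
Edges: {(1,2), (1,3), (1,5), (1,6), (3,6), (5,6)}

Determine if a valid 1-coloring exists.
No, G is not 1-colorable

The clique on vertices [1, 3, 6] has size 3 > 1, so it alone needs 3 colors.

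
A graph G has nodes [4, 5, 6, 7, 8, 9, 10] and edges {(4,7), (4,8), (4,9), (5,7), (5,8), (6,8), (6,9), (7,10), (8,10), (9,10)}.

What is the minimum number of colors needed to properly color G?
Clique number ω(G) = 2 (lower bound: χ ≥ ω).
The graph is bipartite (no odd cycle), so 2 colors suffice: χ(G) = 2.
A valid 2-coloring: color 1: [7, 8, 9]; color 2: [4, 5, 6, 10].

χ(G) = 2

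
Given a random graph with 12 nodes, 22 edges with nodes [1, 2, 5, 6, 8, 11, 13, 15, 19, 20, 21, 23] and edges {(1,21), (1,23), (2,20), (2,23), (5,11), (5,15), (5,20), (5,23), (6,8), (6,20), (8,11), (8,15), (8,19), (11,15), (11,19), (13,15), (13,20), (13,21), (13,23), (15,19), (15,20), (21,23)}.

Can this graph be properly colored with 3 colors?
No, G is not 3-colorable

The clique on vertices [8, 11, 15, 19] has size 4 > 3, so it alone needs 4 colors.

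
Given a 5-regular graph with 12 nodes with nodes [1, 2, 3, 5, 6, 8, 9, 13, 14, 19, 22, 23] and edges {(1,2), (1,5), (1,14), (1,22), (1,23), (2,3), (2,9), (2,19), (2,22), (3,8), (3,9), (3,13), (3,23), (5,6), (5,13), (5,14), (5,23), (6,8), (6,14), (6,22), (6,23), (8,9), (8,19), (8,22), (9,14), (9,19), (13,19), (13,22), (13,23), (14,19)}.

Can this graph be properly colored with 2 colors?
The clique on vertices [1, 2, 22] has size 3 > 2, so it alone needs 3 colors.

No, G is not 2-colorable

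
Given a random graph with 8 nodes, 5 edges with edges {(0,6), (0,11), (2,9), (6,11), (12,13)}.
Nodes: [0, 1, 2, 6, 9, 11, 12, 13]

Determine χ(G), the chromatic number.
Clique number ω(G) = 3 (lower bound: χ ≥ ω).
The clique on [0, 6, 11] has size 3, forcing χ ≥ 3, and the coloring below uses 3 colors, so χ(G) = 3.
A valid 3-coloring: color 1: [1, 2, 11, 12]; color 2: [0, 9, 13]; color 3: [6].

χ(G) = 3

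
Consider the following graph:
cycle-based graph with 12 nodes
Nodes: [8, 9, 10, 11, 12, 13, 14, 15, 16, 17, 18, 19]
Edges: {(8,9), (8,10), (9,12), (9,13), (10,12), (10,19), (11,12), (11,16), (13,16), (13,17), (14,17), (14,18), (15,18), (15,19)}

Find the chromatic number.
Clique number ω(G) = 2 (lower bound: χ ≥ ω).
Odd cycle [11, 16, 13, 9, 8, 10, 12] needs 3 colors (χ ≥ 3).
The coloring below uses 3 colors, so χ(G) = 3.
A valid 3-coloring: color 1: [8, 12, 13, 14, 15]; color 2: [9, 10, 16, 17, 18]; color 3: [11, 19].

χ(G) = 3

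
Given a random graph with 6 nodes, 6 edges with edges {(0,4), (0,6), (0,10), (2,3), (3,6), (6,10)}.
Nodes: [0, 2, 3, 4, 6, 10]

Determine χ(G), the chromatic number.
Clique number ω(G) = 3 (lower bound: χ ≥ ω).
The clique on [0, 6, 10] has size 3, forcing χ ≥ 3, and the coloring below uses 3 colors, so χ(G) = 3.
A valid 3-coloring: color 1: [0, 3]; color 2: [2, 4, 6]; color 3: [10].

χ(G) = 3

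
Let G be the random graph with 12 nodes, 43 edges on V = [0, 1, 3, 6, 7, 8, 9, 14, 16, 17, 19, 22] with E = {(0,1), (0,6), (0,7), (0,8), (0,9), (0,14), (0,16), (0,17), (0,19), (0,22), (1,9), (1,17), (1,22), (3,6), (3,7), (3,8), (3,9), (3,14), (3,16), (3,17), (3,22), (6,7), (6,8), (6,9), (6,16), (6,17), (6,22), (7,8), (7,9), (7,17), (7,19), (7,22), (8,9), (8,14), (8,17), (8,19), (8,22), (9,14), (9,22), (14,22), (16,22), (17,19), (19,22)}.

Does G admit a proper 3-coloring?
No, G is not 3-colorable

The clique on vertices [0, 6, 7, 8, 9, 22] has size 6 > 3, so it alone needs 6 colors.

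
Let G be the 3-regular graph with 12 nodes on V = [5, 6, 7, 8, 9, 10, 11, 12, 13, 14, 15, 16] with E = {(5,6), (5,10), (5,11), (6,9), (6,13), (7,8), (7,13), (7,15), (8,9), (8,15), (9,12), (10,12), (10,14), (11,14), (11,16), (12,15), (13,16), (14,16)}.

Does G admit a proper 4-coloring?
A valid 4-coloring: color 1: [6, 10, 15, 16]; color 2: [5, 8, 12, 13, 14]; color 3: [7, 9, 11].
(χ(G) = 3 ≤ 4.)

Yes, G is 4-colorable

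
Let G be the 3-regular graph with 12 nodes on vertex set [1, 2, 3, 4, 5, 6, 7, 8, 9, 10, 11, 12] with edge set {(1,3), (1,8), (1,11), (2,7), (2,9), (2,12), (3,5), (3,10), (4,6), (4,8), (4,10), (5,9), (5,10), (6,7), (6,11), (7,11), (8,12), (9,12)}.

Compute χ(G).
χ(G) = 3

Clique number ω(G) = 3 (lower bound: χ ≥ ω).
The clique on [2, 9, 12] has size 3, forcing χ ≥ 3, and the coloring below uses 3 colors, so χ(G) = 3.
A valid 3-coloring: color 1: [3, 4, 7, 9]; color 2: [2, 5, 8, 11]; color 3: [1, 6, 10, 12].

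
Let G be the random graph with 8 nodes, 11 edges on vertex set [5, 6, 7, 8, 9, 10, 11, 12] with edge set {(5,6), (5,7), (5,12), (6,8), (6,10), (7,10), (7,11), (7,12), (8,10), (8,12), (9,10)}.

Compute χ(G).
χ(G) = 3

Clique number ω(G) = 3 (lower bound: χ ≥ ω).
The clique on [6, 8, 10] has size 3, forcing χ ≥ 3, and the coloring below uses 3 colors, so χ(G) = 3.
A valid 3-coloring: color 1: [10, 11, 12]; color 2: [6, 7, 9]; color 3: [5, 8].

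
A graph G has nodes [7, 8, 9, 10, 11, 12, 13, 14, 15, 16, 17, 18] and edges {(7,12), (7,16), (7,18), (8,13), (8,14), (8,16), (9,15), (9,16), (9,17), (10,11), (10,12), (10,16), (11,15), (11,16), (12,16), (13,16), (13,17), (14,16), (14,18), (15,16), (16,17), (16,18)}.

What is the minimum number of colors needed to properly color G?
Clique number ω(G) = 3 (lower bound: χ ≥ ω).
Odd cycle [12, 7, 18, 14, 8, 13, 17, 9, 15, 11, 10] needs 3 colors (χ ≥ 3).
Vertex 16 is adjacent to every vertex of [7, 8, 9, 10, 11, 12, 13, 14, 15, 17, 18], which already need 3 colors among themselves, so 16 needs a new color (χ ≥ 4).
The coloring below uses 4 colors, so χ(G) = 4.
A valid 4-coloring: color 1: [16]; color 2: [8, 11, 12, 17, 18]; color 3: [7, 9, 10, 13, 14]; color 4: [15].

χ(G) = 4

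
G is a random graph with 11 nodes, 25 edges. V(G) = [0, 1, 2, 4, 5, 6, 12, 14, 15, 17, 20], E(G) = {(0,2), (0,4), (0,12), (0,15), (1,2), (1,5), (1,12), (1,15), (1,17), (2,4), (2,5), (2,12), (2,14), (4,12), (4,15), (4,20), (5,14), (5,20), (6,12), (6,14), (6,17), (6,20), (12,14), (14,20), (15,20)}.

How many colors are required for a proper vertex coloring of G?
χ(G) = 4

Clique number ω(G) = 4 (lower bound: χ ≥ ω).
The clique on [0, 2, 4, 12] has size 4, forcing χ ≥ 4, and the coloring below uses 4 colors, so χ(G) = 4.
A valid 4-coloring: color 1: [2, 6, 15]; color 2: [12, 17, 20]; color 3: [1, 4, 14]; color 4: [0, 5].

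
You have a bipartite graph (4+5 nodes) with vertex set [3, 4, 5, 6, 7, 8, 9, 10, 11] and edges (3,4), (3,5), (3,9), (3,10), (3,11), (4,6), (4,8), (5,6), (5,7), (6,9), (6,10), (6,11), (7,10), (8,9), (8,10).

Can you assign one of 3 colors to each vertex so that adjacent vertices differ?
A valid 3-coloring: color 1: [3, 6, 7, 8]; color 2: [4, 5, 9, 10, 11].
(χ(G) = 2 ≤ 3.)

Yes, G is 3-colorable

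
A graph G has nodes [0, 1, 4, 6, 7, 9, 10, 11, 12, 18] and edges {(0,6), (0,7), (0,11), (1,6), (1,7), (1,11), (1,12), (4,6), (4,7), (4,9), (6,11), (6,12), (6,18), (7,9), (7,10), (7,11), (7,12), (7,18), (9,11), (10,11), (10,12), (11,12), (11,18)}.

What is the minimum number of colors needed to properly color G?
χ(G) = 4

Clique number ω(G) = 4 (lower bound: χ ≥ ω).
The clique on [1, 6, 11, 12] has size 4, forcing χ ≥ 4, and the coloring below uses 4 colors, so χ(G) = 4.
A valid 4-coloring: color 1: [4, 11]; color 2: [6, 7]; color 3: [0, 9, 12, 18]; color 4: [1, 10].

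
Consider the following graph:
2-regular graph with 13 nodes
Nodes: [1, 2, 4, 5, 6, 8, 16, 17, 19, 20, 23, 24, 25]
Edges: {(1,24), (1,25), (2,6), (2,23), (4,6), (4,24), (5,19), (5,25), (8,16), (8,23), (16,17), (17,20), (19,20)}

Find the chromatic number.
χ(G) = 3

Clique number ω(G) = 2 (lower bound: χ ≥ ω).
Odd cycle [2, 6, 4, 24, 1, 25, 5, 19, 20, 17, 16, 8, 23] needs 3 colors (χ ≥ 3).
The coloring below uses 3 colors, so χ(G) = 3.
A valid 3-coloring: color 1: [1, 2, 4, 5, 8, 20]; color 2: [6, 17, 19, 23, 24, 25]; color 3: [16].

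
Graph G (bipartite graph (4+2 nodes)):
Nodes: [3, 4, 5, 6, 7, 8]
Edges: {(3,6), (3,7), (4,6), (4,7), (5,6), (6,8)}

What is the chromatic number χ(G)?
Clique number ω(G) = 2 (lower bound: χ ≥ ω).
The graph is bipartite (no odd cycle), so 2 colors suffice: χ(G) = 2.
A valid 2-coloring: color 1: [6, 7]; color 2: [3, 4, 5, 8].

χ(G) = 2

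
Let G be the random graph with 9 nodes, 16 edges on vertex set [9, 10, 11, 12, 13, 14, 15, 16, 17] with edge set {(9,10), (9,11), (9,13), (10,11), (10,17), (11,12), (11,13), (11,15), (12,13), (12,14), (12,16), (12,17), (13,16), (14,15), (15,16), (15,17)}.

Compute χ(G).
Clique number ω(G) = 3 (lower bound: χ ≥ ω).
The clique on [12, 13, 16] has size 3, forcing χ ≥ 3, and the coloring below uses 3 colors, so χ(G) = 3.
A valid 3-coloring: color 1: [9, 12, 15]; color 2: [11, 14, 16, 17]; color 3: [10, 13].

χ(G) = 3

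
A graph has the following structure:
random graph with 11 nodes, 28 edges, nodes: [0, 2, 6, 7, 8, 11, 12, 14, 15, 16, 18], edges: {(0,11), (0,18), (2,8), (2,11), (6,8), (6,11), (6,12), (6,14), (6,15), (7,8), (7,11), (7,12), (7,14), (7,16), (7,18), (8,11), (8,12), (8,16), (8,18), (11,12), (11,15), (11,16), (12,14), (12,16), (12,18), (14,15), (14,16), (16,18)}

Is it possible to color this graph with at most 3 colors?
No, G is not 3-colorable

The clique on vertices [7, 8, 12, 16, 18] has size 5 > 3, so it alone needs 5 colors.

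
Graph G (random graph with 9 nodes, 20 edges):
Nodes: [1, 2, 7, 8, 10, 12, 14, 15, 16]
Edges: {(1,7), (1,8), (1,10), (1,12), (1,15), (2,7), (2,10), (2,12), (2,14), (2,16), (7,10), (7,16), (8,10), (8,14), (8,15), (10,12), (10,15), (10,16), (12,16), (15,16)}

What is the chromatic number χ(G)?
Clique number ω(G) = 4 (lower bound: χ ≥ ω).
The clique on [2, 10, 12, 16] has size 4, forcing χ ≥ 4, and the coloring below uses 4 colors, so χ(G) = 4.
A valid 4-coloring: color 1: [10, 14]; color 2: [2, 15]; color 3: [1, 16]; color 4: [7, 8, 12].

χ(G) = 4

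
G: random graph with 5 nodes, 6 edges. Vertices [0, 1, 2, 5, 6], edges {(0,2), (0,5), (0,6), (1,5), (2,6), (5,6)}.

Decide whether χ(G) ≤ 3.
A valid 3-coloring: color 1: [0, 1]; color 2: [6]; color 3: [2, 5].
(χ(G) = 3 ≤ 3.)

Yes, G is 3-colorable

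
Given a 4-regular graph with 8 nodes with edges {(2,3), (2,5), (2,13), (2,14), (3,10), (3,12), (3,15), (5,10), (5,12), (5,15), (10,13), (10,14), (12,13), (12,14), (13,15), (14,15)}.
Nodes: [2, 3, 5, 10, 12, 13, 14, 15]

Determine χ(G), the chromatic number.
Clique number ω(G) = 2 (lower bound: χ ≥ ω).
The graph is bipartite (no odd cycle), so 2 colors suffice: χ(G) = 2.
A valid 2-coloring: color 1: [2, 10, 12, 15]; color 2: [3, 5, 13, 14].

χ(G) = 2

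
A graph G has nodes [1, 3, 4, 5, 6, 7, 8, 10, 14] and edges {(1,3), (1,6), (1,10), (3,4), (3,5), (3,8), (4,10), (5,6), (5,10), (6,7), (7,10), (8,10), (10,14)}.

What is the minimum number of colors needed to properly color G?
Clique number ω(G) = 2 (lower bound: χ ≥ ω).
The graph is bipartite (no odd cycle), so 2 colors suffice: χ(G) = 2.
A valid 2-coloring: color 1: [3, 6, 10]; color 2: [1, 4, 5, 7, 8, 14].

χ(G) = 2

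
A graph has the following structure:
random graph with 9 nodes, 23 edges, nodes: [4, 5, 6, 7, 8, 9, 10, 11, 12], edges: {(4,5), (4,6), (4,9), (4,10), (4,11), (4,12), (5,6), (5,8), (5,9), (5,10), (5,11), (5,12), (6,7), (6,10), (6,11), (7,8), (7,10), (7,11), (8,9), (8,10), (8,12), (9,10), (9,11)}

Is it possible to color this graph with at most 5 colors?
Yes, G is 5-colorable

A valid 5-coloring: color 1: [5, 7]; color 2: [4, 8]; color 3: [10, 11, 12]; color 4: [6, 9].
(χ(G) = 4 ≤ 5.)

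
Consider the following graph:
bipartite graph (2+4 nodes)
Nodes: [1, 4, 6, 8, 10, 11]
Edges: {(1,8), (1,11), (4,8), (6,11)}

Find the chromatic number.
χ(G) = 2

Clique number ω(G) = 2 (lower bound: χ ≥ ω).
The graph is bipartite (no odd cycle), so 2 colors suffice: χ(G) = 2.
A valid 2-coloring: color 1: [8, 10, 11]; color 2: [1, 4, 6].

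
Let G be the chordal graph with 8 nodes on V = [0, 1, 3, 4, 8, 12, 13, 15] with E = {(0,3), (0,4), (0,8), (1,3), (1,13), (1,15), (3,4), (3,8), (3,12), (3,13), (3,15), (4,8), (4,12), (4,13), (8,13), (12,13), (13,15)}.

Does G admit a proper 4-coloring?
A valid 4-coloring: color 1: [3]; color 2: [0, 13]; color 3: [1, 4]; color 4: [8, 12, 15].
(χ(G) = 4 ≤ 4.)

Yes, G is 4-colorable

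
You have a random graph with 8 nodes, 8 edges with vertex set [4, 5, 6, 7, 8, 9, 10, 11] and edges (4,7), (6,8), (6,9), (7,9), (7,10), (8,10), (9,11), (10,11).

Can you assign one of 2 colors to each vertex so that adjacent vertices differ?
No, G is not 2-colorable

Odd cycle [8, 6, 9, 7, 10] needs 3 colors (χ ≥ 3).
Hence χ(G) ≥ 3 > 2, so no proper 2-coloring exists.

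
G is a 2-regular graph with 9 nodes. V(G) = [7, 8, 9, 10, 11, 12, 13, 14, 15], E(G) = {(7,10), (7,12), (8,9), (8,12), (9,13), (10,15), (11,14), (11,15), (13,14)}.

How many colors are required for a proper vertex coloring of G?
Clique number ω(G) = 2 (lower bound: χ ≥ ω).
Odd cycle [12, 7, 10, 15, 11, 14, 13, 9, 8] needs 3 colors (χ ≥ 3).
The coloring below uses 3 colors, so χ(G) = 3.
A valid 3-coloring: color 1: [9, 10, 12, 14]; color 2: [7, 8, 11, 13]; color 3: [15].

χ(G) = 3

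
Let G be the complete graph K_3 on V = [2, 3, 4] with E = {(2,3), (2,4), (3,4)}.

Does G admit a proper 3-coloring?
Yes, G is 3-colorable

A valid 3-coloring: color 1: [4]; color 2: [3]; color 3: [2].
(χ(G) = 3 ≤ 3.)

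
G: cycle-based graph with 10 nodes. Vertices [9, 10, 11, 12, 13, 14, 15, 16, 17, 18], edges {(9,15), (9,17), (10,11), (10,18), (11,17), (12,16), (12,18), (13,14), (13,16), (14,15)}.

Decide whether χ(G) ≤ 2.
Yes, G is 2-colorable

A valid 2-coloring: color 1: [9, 11, 14, 16, 18]; color 2: [10, 12, 13, 15, 17].
(χ(G) = 2 ≤ 2.)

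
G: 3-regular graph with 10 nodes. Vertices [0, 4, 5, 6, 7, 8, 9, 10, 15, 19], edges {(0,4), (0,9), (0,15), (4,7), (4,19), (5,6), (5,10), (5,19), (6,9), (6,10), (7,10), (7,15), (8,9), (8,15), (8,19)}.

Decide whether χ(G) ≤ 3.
A valid 3-coloring: color 1: [0, 6, 7, 19]; color 2: [4, 5, 9, 15]; color 3: [8, 10].
(χ(G) = 3 ≤ 3.)

Yes, G is 3-colorable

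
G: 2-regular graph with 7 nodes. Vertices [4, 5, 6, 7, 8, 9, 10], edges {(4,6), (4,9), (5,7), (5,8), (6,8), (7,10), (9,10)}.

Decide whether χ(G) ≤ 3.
A valid 3-coloring: color 1: [6, 7, 9]; color 2: [4, 8, 10]; color 3: [5].
(χ(G) = 3 ≤ 3.)

Yes, G is 3-colorable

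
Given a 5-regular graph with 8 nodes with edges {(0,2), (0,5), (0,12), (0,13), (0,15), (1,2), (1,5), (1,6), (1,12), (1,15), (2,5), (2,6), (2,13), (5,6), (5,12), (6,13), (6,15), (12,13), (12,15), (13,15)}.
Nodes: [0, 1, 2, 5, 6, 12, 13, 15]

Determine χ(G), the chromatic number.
χ(G) = 4

Clique number ω(G) = 4 (lower bound: χ ≥ ω).
The clique on [0, 12, 13, 15] has size 4, forcing χ ≥ 4, and the coloring below uses 4 colors, so χ(G) = 4.
A valid 4-coloring: color 1: [5, 15]; color 2: [1, 13]; color 3: [0, 6]; color 4: [2, 12].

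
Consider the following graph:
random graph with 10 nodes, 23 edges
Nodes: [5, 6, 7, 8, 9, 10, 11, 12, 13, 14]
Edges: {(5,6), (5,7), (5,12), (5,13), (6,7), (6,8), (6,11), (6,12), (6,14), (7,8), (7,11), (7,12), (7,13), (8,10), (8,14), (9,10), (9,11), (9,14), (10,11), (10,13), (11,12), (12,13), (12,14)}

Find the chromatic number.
χ(G) = 4

Clique number ω(G) = 4 (lower bound: χ ≥ ω).
The clique on [5, 7, 12, 13] has size 4, forcing χ ≥ 4, and the coloring below uses 4 colors, so χ(G) = 4.
A valid 4-coloring: color 1: [7, 10, 14]; color 2: [8, 9, 12]; color 3: [6, 13]; color 4: [5, 11].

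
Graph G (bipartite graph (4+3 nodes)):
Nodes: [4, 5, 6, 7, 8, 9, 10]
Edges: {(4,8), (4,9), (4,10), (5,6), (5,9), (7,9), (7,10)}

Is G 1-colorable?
No, G is not 1-colorable

Edge (4,8) forces its endpoints to differ, so 1 color is not enough.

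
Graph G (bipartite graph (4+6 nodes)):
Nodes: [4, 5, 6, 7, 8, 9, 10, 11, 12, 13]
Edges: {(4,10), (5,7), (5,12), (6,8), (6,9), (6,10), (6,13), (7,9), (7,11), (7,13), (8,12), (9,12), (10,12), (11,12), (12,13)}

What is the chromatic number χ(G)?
χ(G) = 2

Clique number ω(G) = 2 (lower bound: χ ≥ ω).
The graph is bipartite (no odd cycle), so 2 colors suffice: χ(G) = 2.
A valid 2-coloring: color 1: [4, 6, 7, 12]; color 2: [5, 8, 9, 10, 11, 13].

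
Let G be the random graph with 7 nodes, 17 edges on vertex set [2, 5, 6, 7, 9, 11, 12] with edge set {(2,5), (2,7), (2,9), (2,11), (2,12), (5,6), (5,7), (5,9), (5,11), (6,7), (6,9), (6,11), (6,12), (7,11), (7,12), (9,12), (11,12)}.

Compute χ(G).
Clique number ω(G) = 4 (lower bound: χ ≥ ω).
The clique on [2, 7, 11, 12] has size 4, forcing χ ≥ 4, and the coloring below uses 4 colors, so χ(G) = 4.
A valid 4-coloring: color 1: [2, 6]; color 2: [5, 12]; color 3: [9, 11]; color 4: [7].

χ(G) = 4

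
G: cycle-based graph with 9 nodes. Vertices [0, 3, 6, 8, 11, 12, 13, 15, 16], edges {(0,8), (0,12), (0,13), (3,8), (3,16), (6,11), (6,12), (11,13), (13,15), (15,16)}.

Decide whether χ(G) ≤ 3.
A valid 3-coloring: color 1: [6, 8, 13, 16]; color 2: [0, 3, 11, 15]; color 3: [12].
(χ(G) = 3 ≤ 3.)

Yes, G is 3-colorable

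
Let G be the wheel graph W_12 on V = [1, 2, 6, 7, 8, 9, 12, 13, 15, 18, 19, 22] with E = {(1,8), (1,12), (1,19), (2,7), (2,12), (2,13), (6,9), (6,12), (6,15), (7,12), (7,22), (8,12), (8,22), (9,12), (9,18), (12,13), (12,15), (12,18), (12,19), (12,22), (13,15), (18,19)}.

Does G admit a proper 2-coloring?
No, G is not 2-colorable

The clique on vertices [1, 8, 12] has size 3 > 2, so it alone needs 3 colors.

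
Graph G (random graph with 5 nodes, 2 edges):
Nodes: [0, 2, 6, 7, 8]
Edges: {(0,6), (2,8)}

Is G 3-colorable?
Yes, G is 3-colorable

A valid 3-coloring: color 1: [0, 7, 8]; color 2: [2, 6].
(χ(G) = 2 ≤ 3.)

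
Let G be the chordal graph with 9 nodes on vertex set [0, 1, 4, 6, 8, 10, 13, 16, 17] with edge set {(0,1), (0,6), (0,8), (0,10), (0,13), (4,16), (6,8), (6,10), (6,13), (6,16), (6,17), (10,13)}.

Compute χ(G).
χ(G) = 4

Clique number ω(G) = 4 (lower bound: χ ≥ ω).
The clique on [0, 6, 10, 13] has size 4, forcing χ ≥ 4, and the coloring below uses 4 colors, so χ(G) = 4.
A valid 4-coloring: color 1: [1, 4, 6]; color 2: [0, 16, 17]; color 3: [8, 10]; color 4: [13].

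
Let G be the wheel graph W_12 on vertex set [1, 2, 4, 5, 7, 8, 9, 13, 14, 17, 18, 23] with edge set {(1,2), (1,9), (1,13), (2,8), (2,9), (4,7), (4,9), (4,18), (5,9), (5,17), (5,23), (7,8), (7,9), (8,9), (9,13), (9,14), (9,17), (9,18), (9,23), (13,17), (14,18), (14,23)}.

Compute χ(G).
χ(G) = 4

Clique number ω(G) = 3 (lower bound: χ ≥ ω).
Odd cycle [1, 2, 8, 7, 4, 18, 14, 23, 5, 17, 13] needs 3 colors (χ ≥ 3).
Vertex 9 is adjacent to every vertex of [1, 2, 4, 5, 7, 8, 13, 14, 17, 18, 23], which already need 3 colors among themselves, so 9 needs a new color (χ ≥ 4).
The coloring below uses 4 colors, so χ(G) = 4.
A valid 4-coloring: color 1: [9]; color 2: [1, 4, 8, 14, 17]; color 3: [2, 7, 13, 18, 23]; color 4: [5].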